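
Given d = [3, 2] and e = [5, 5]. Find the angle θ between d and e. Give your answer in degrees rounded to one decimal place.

11.3

d · e = 3·5 + 2·5 = 15 + 10 = 25
|d|² = 9 + 4 = 13,  |d| = √13 ≈ 3.605551
|e|² = 25 + 25 = 50,  |e| = √50 ≈ 7.071068
cos θ = 25 / (3.605551 · 7.071068) ≈ 0.98058
θ = arccos(0.98058) ≈ 11.3°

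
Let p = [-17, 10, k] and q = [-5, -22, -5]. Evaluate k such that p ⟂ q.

p · q = (-17)·(-5) + 10·(-22) + k·(-5) = -135 - 5k
Set equal to 0: -5k = 135, so k = -27.

-27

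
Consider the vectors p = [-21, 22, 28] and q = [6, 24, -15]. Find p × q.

(-1002, -147, -636)

i: 22·(-15) - 28·24 = -330 - 672 = -1002
j: 28·6 - (-21)·(-15) = 168 - 315 = -147
k: (-21)·24 - 22·6 = -504 - 132 = -636
p × q = (-1002, -147, -636)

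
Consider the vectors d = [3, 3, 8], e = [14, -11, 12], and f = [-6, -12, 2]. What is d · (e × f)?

e × f:
i: (-11)·2 - 12·(-12) = -22 - (-144) = 122
j: 12·(-6) - 14·2 = -72 - 28 = -100
k: 14·(-12) - (-11)·(-6) = -168 - 66 = -234
e × f = (122, -100, -234)
d · (e × f) = 3·122 + 3·(-100) + 8·(-234) = 366 - 300 - 1872 = -1806

-1806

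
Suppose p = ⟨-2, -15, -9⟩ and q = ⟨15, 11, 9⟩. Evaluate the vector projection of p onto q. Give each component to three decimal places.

(-9.696, -7.110, -5.817)

p · q = (-2)·15 + (-15)·11 + (-9)·9 = -30 - 165 - 81 = -276
|q|² = 225 + 121 + 81 = 427
proj_q p = (-276/427) · (15, 11, 9) ≈ (-9.696, -7.110, -5.817)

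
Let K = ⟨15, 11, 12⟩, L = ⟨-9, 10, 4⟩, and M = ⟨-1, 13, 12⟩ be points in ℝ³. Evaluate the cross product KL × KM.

KL = (-24, -1, -8)
KM = (-16, 2, 0)
i: (-1)·0 - (-8)·2 = 0 - (-16) = 16
j: (-8)·(-16) - (-24)·0 = 128 - 0 = 128
k: (-24)·2 - (-1)·(-16) = -48 - 16 = -64
KL × KM = (16, 128, -64)

(16, 128, -64)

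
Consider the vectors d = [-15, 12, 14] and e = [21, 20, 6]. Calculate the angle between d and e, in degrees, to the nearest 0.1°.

89.3

d · e = (-15)·21 + 12·20 + 14·6 = -315 + 240 + 84 = 9
|d|² = 225 + 144 + 196 = 565,  |d| = √565 ≈ 23.769729
|e|² = 441 + 400 + 36 = 877,  |e| = √877 ≈ 29.614186
cos θ = 9 / (23.769729 · 29.614186) ≈ 0.01279
θ = arccos(0.01279) ≈ 89.3°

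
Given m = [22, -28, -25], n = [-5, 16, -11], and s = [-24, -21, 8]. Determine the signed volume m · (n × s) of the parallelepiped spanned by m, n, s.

n × s:
i: 16·8 - (-11)·(-21) = 128 - 231 = -103
j: (-11)·(-24) - (-5)·8 = 264 - (-40) = 304
k: (-5)·(-21) - 16·(-24) = 105 - (-384) = 489
n × s = (-103, 304, 489)
m · (n × s) = 22·(-103) + (-28)·304 + (-25)·489 = -2266 - 8512 - 12225 = -23003

-23003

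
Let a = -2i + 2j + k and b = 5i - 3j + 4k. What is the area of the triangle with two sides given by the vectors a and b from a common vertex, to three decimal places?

i: 2·4 - 1·(-3) = 8 - (-3) = 11
j: 1·5 - (-2)·4 = 5 - (-8) = 13
k: (-2)·(-3) - 2·5 = 6 - 10 = -4
a × b = (11, 13, -4)
|a × b| = √(11² + 13² + (-4)²) = √306 ≈ 17.4929
area = ½ · 17.4929 ≈ 8.746

8.746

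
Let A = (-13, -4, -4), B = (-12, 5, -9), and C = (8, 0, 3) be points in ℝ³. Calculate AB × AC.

AB = (1, 9, -5)
AC = (21, 4, 7)
i: 9·7 - (-5)·4 = 63 - (-20) = 83
j: (-5)·21 - 1·7 = -105 - 7 = -112
k: 1·4 - 9·21 = 4 - 189 = -185
AB × AC = (83, -112, -185)

(83, -112, -185)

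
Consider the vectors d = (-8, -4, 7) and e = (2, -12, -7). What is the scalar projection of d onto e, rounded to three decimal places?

-1.211

d · e = (-8)·2 + (-4)·(-12) + 7·(-7) = -16 + 48 - 49 = -17
|e| = √(4 + 144 + 49) = √197 ≈ 14.0357
comp_e d = -17 / √197 ≈ -1.211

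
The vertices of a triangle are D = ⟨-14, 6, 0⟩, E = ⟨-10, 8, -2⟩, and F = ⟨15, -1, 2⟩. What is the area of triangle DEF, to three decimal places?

54.433

DE = (4, 2, -2),  DF = (29, -7, 2)
i: 2·2 - (-2)·(-7) = 4 - 14 = -10
j: (-2)·29 - 4·2 = -58 - 8 = -66
k: 4·(-7) - 2·29 = -28 - 58 = -86
DE × DF = (-10, -66, -86)
|DE × DF| = √11852 ≈ 108.8669
area = ½ · 108.8669 ≈ 54.433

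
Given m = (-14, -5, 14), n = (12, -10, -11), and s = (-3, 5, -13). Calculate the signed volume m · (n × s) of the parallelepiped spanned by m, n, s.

-3115

n × s:
i: (-10)·(-13) - (-11)·5 = 130 - (-55) = 185
j: (-11)·(-3) - 12·(-13) = 33 - (-156) = 189
k: 12·5 - (-10)·(-3) = 60 - 30 = 30
n × s = (185, 189, 30)
m · (n × s) = (-14)·185 + (-5)·189 + 14·30 = -2590 - 945 + 420 = -3115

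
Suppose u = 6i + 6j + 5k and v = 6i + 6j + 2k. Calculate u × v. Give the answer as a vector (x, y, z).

i: 6·2 - 5·6 = 12 - 30 = -18
j: 5·6 - 6·2 = 30 - 12 = 18
k: 6·6 - 6·6 = 36 - 36 = 0
u × v = (-18, 18, 0)

(-18, 18, 0)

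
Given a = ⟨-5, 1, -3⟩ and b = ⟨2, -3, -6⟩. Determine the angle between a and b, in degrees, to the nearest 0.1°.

83.1

a · b = (-5)·2 + 1·(-3) + (-3)·(-6) = -10 - 3 + 18 = 5
|a|² = 25 + 1 + 9 = 35,  |a| = √35 ≈ 5.916080
|b|² = 4 + 9 + 36 = 49,  |b| = √49 ≈ 7.000000
cos θ = 5 / (5.916080 · 7.000000) ≈ 0.12074
θ = arccos(0.12074) ≈ 83.1°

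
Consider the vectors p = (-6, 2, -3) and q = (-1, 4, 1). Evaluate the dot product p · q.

11

p · q = (-6)·(-1) + 2·4 + (-3)·1 = 6 + 8 - 3 = 11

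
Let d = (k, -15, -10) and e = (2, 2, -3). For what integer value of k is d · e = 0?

0

d · e = k·2 + (-15)·2 + (-10)·(-3) = 0 + 2k
Set equal to 0: 2k = 0, so k = 0.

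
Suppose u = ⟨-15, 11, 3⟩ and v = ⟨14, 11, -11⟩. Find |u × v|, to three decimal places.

374.975

i: 11·(-11) - 3·11 = -121 - 33 = -154
j: 3·14 - (-15)·(-11) = 42 - 165 = -123
k: (-15)·11 - 11·14 = -165 - 154 = -319
u × v = (-154, -123, -319)
|u × v| = √((-154)² + (-123)² + (-319)²) = √140606 ≈ 374.9747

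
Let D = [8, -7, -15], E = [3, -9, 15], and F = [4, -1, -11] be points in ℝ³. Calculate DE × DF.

DE = (-5, -2, 30)
DF = (-4, 6, 4)
i: (-2)·4 - 30·6 = -8 - 180 = -188
j: 30·(-4) - (-5)·4 = -120 - (-20) = -100
k: (-5)·6 - (-2)·(-4) = -30 - 8 = -38
DE × DF = (-188, -100, -38)

(-188, -100, -38)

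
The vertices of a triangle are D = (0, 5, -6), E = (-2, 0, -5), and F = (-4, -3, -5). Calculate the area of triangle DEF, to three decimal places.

DE = (-2, -5, 1),  DF = (-4, -8, 1)
i: (-5)·1 - 1·(-8) = -5 - (-8) = 3
j: 1·(-4) - (-2)·1 = -4 - (-2) = -2
k: (-2)·(-8) - (-5)·(-4) = 16 - 20 = -4
DE × DF = (3, -2, -4)
|DE × DF| = √29 ≈ 5.3852
area = ½ · 5.3852 ≈ 2.693

2.693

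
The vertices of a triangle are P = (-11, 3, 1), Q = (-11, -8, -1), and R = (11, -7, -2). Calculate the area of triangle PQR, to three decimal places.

123.155

PQ = (0, -11, -2),  PR = (22, -10, -3)
i: (-11)·(-3) - (-2)·(-10) = 33 - 20 = 13
j: (-2)·22 - 0·(-3) = -44 - 0 = -44
k: 0·(-10) - (-11)·22 = 0 - (-242) = 242
PQ × PR = (13, -44, 242)
|PQ × PR| = √60669 ≈ 246.3108
area = ½ · 246.3108 ≈ 123.155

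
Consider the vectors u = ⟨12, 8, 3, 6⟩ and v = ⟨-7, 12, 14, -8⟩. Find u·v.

u · v = 12·(-7) + 8·12 + 3·14 + 6·(-8) = -84 + 96 + 42 - 48 = 6

6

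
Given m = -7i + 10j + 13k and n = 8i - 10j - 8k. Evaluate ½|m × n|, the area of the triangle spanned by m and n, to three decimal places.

35.014

i: 10·(-8) - 13·(-10) = -80 - (-130) = 50
j: 13·8 - (-7)·(-8) = 104 - 56 = 48
k: (-7)·(-10) - 10·8 = 70 - 80 = -10
m × n = (50, 48, -10)
|m × n| = √(50² + 48² + (-10)²) = √4904 ≈ 70.0286
area = ½ · 70.0286 ≈ 35.014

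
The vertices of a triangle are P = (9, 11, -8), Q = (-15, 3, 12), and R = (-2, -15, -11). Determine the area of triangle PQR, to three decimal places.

PQ = (-24, -8, 20),  PR = (-11, -26, -3)
i: (-8)·(-3) - 20·(-26) = 24 - (-520) = 544
j: 20·(-11) - (-24)·(-3) = -220 - 72 = -292
k: (-24)·(-26) - (-8)·(-11) = 624 - 88 = 536
PQ × PR = (544, -292, 536)
|PQ × PR| = √668496 ≈ 817.6160
area = ½ · 817.6160 ≈ 408.808

408.808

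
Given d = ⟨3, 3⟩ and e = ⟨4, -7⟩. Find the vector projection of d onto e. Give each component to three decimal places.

d · e = 3·4 + 3·(-7) = 12 - 21 = -9
|e|² = 16 + 49 = 65
proj_e d = (-9/65) · (4, -7) ≈ (-0.554, 0.969)

(-0.554, 0.969)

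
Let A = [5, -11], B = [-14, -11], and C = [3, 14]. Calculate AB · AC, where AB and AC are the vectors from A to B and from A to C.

38

AB = B − A = (-19, 0)
AC = C − A = (-2, 25)
AB · AC = (-19)·(-2) + 0·25 = 38 + 0 = 38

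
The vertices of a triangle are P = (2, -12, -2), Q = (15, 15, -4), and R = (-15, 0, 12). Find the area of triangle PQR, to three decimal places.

PQ = (13, 27, -2),  PR = (-17, 12, 14)
i: 27·14 - (-2)·12 = 378 - (-24) = 402
j: (-2)·(-17) - 13·14 = 34 - 182 = -148
k: 13·12 - 27·(-17) = 156 - (-459) = 615
PQ × PR = (402, -148, 615)
|PQ × PR| = √561733 ≈ 749.4885
area = ½ · 749.4885 ≈ 374.744

374.744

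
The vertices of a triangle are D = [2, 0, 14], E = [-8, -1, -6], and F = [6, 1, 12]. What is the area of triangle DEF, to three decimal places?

51.284

DE = (-10, -1, -20),  DF = (4, 1, -2)
i: (-1)·(-2) - (-20)·1 = 2 - (-20) = 22
j: (-20)·4 - (-10)·(-2) = -80 - 20 = -100
k: (-10)·1 - (-1)·4 = -10 - (-4) = -6
DE × DF = (22, -100, -6)
|DE × DF| = √10520 ≈ 102.5671
area = ½ · 102.5671 ≈ 51.284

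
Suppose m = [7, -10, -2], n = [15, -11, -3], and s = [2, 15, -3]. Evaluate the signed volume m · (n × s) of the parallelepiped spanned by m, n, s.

n × s:
i: (-11)·(-3) - (-3)·15 = 33 - (-45) = 78
j: (-3)·2 - 15·(-3) = -6 - (-45) = 39
k: 15·15 - (-11)·2 = 225 - (-22) = 247
n × s = (78, 39, 247)
m · (n × s) = 7·78 + (-10)·39 + (-2)·247 = 546 - 390 - 494 = -338

-338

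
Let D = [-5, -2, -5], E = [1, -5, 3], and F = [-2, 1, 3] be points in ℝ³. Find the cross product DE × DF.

DE = (6, -3, 8)
DF = (3, 3, 8)
i: (-3)·8 - 8·3 = -24 - 24 = -48
j: 8·3 - 6·8 = 24 - 48 = -24
k: 6·3 - (-3)·3 = 18 - (-9) = 27
DE × DF = (-48, -24, 27)

(-48, -24, 27)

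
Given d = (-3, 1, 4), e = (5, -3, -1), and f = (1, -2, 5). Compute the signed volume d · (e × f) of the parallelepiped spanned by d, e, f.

e × f:
i: (-3)·5 - (-1)·(-2) = -15 - 2 = -17
j: (-1)·1 - 5·5 = -1 - 25 = -26
k: 5·(-2) - (-3)·1 = -10 - (-3) = -7
e × f = (-17, -26, -7)
d · (e × f) = (-3)·(-17) + 1·(-26) + 4·(-7) = 51 - 26 - 28 = -3

-3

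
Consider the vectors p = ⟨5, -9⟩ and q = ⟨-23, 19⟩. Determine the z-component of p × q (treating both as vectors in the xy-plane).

5·19 - (-9)·(-23) = 95 - 207 = -112

-112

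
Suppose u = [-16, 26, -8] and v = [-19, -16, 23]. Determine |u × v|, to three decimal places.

i: 26·23 - (-8)·(-16) = 598 - 128 = 470
j: (-8)·(-19) - (-16)·23 = 152 - (-368) = 520
k: (-16)·(-16) - 26·(-19) = 256 - (-494) = 750
u × v = (470, 520, 750)
|u × v| = √(470² + 520² + 750²) = √1053800 ≈ 1026.5476

1026.548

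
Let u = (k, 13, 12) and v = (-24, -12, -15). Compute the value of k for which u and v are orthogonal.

-14

u · v = k·(-24) + 13·(-12) + 12·(-15) = -336 - 24k
Set equal to 0: -24k = 336, so k = -14.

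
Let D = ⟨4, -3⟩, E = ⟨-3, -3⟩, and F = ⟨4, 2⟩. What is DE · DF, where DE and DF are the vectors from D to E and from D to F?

0

DE = E − D = (-7, 0)
DF = F − D = (0, 5)
DE · DF = (-7)·0 + 0·5 = 0 + 0 = 0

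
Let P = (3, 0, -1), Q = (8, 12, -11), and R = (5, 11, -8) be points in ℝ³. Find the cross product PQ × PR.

(26, 15, 31)

PQ = (5, 12, -10)
PR = (2, 11, -7)
i: 12·(-7) - (-10)·11 = -84 - (-110) = 26
j: (-10)·2 - 5·(-7) = -20 - (-35) = 15
k: 5·11 - 12·2 = 55 - 24 = 31
PQ × PR = (26, 15, 31)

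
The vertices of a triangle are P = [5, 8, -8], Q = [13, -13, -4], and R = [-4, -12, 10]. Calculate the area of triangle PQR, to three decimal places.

PQ = (8, -21, 4),  PR = (-9, -20, 18)
i: (-21)·18 - 4·(-20) = -378 - (-80) = -298
j: 4·(-9) - 8·18 = -36 - 144 = -180
k: 8·(-20) - (-21)·(-9) = -160 - 189 = -349
PQ × PR = (-298, -180, -349)
|PQ × PR| = √243005 ≈ 492.9554
area = ½ · 492.9554 ≈ 246.478

246.478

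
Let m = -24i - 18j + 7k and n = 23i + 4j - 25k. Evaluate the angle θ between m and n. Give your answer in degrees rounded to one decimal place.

139.3

m · n = (-24)·23 + (-18)·4 + 7·(-25) = -552 - 72 - 175 = -799
|m|² = 576 + 324 + 49 = 949,  |m| = √949 ≈ 30.805844
|n|² = 529 + 16 + 625 = 1170,  |n| = √1170 ≈ 34.205263
cos θ = -799 / (30.805844 · 34.205263) ≈ -0.75826
θ = arccos(-0.75826) ≈ 139.3°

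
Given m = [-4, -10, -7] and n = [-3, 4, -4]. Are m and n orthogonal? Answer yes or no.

m · n = (-4)·(-3) + (-10)·4 + (-7)·(-4) = 12 - 40 + 28 = 0
Zero, so the vectors are orthogonal.

yes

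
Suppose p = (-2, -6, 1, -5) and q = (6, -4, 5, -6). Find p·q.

47

p · q = (-2)·6 + (-6)·(-4) + 1·5 + (-5)·(-6) = -12 + 24 + 5 + 30 = 47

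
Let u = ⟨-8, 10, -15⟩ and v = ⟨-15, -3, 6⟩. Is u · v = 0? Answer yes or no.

u · v = (-8)·(-15) + 10·(-3) + (-15)·6 = 120 - 30 - 90 = 0
Zero, so the vectors are orthogonal.

yes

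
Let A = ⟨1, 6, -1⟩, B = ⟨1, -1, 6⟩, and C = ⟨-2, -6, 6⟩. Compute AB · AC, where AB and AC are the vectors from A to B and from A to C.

AB = B − A = (0, -7, 7)
AC = C − A = (-3, -12, 7)
AB · AC = 0·(-3) + (-7)·(-12) + 7·7 = 0 + 84 + 49 = 133

133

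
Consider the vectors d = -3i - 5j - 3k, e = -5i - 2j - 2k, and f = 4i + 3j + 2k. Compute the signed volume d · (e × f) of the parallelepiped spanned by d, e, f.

e × f:
i: (-2)·2 - (-2)·3 = -4 - (-6) = 2
j: (-2)·4 - (-5)·2 = -8 - (-10) = 2
k: (-5)·3 - (-2)·4 = -15 - (-8) = -7
e × f = (2, 2, -7)
d · (e × f) = (-3)·2 + (-5)·2 + (-3)·(-7) = -6 - 10 + 21 = 5

5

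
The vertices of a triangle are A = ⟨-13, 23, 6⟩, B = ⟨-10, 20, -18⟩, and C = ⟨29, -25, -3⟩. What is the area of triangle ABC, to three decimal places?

AB = (3, -3, -24),  AC = (42, -48, -9)
i: (-3)·(-9) - (-24)·(-48) = 27 - 1152 = -1125
j: (-24)·42 - 3·(-9) = -1008 - (-27) = -981
k: 3·(-48) - (-3)·42 = -144 - (-126) = -18
AB × AC = (-1125, -981, -18)
|AB × AC| = √2228310 ≈ 1492.7525
area = ½ · 1492.7525 ≈ 746.376

746.376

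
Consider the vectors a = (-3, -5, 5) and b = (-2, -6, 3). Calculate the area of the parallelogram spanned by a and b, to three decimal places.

17.029

i: (-5)·3 - 5·(-6) = -15 - (-30) = 15
j: 5·(-2) - (-3)·3 = -10 - (-9) = -1
k: (-3)·(-6) - (-5)·(-2) = 18 - 10 = 8
a × b = (15, -1, 8)
|a × b| = √(15² + (-1)² + 8²) = √290 ≈ 17.0294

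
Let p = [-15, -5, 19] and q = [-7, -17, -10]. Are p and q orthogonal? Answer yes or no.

p · q = (-15)·(-7) + (-5)·(-17) + 19·(-10) = 105 + 85 - 190 = 0
Zero, so the vectors are orthogonal.

yes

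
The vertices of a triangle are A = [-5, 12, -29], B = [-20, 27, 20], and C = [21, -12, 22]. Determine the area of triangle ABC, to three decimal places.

AB = (-15, 15, 49),  AC = (26, -24, 51)
i: 15·51 - 49·(-24) = 765 - (-1176) = 1941
j: 49·26 - (-15)·51 = 1274 - (-765) = 2039
k: (-15)·(-24) - 15·26 = 360 - 390 = -30
AB × AC = (1941, 2039, -30)
|AB × AC| = √7925902 ≈ 2815.2979
area = ½ · 2815.2979 ≈ 1407.649

1407.649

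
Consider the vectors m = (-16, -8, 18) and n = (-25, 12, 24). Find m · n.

736

m · n = (-16)·(-25) + (-8)·12 + 18·24 = 400 - 96 + 432 = 736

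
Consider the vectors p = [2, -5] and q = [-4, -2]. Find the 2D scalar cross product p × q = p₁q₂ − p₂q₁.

-24

2·(-2) - (-5)·(-4) = -4 - 20 = -24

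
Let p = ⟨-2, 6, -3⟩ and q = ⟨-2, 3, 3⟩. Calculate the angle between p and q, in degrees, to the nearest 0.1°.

p · q = (-2)·(-2) + 6·3 + (-3)·3 = 4 + 18 - 9 = 13
|p|² = 4 + 36 + 9 = 49,  |p| = √49 ≈ 7.000000
|q|² = 4 + 9 + 9 = 22,  |q| = √22 ≈ 4.690416
cos θ = 13 / (7.000000 · 4.690416) ≈ 0.39594
θ = arccos(0.39594) ≈ 66.7°

66.7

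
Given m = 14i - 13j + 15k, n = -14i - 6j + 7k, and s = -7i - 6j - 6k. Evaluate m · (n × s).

n × s:
i: (-6)·(-6) - 7·(-6) = 36 - (-42) = 78
j: 7·(-7) - (-14)·(-6) = -49 - 84 = -133
k: (-14)·(-6) - (-6)·(-7) = 84 - 42 = 42
n × s = (78, -133, 42)
m · (n × s) = 14·78 + (-13)·(-133) + 15·42 = 1092 + 1729 + 630 = 3451

3451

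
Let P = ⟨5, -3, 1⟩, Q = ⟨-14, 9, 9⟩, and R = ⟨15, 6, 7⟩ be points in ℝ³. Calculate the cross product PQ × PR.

PQ = (-19, 12, 8)
PR = (10, 9, 6)
i: 12·6 - 8·9 = 72 - 72 = 0
j: 8·10 - (-19)·6 = 80 - (-114) = 194
k: (-19)·9 - 12·10 = -171 - 120 = -291
PQ × PR = (0, 194, -291)

(0, 194, -291)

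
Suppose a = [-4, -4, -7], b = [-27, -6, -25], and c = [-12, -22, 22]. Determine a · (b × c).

-4502

b × c:
i: (-6)·22 - (-25)·(-22) = -132 - 550 = -682
j: (-25)·(-12) - (-27)·22 = 300 - (-594) = 894
k: (-27)·(-22) - (-6)·(-12) = 594 - 72 = 522
b × c = (-682, 894, 522)
a · (b × c) = (-4)·(-682) + (-4)·894 + (-7)·522 = 2728 - 3576 - 3654 = -4502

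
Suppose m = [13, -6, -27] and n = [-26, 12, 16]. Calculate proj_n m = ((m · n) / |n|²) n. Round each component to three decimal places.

(20.346, -9.390, -12.520)

m · n = 13·(-26) + (-6)·12 + (-27)·16 = -338 - 72 - 432 = -842
|n|² = 676 + 144 + 256 = 1076
proj_n m = (-842/1076) · (-26, 12, 16) ≈ (20.346, -9.390, -12.520)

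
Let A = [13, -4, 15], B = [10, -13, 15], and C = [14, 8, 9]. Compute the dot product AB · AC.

-111

AB = B − A = (-3, -9, 0)
AC = C − A = (1, 12, -6)
AB · AC = (-3)·1 + (-9)·12 + 0·(-6) = -3 - 108 + 0 = -111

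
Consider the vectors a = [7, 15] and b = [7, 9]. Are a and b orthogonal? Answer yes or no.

a · b = 7·7 + 15·9 = 49 + 135 = 184
Nonzero, so the vectors are not orthogonal.

no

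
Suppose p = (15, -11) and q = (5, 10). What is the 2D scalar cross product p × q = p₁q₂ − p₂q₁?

15·10 - (-11)·5 = 150 - (-55) = 205

205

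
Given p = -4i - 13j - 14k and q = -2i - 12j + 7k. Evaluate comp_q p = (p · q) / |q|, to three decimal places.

4.702

p · q = (-4)·(-2) + (-13)·(-12) + (-14)·7 = 8 + 156 - 98 = 66
|q| = √(4 + 144 + 49) = √197 ≈ 14.0357
comp_q p = 66 / √197 ≈ 4.702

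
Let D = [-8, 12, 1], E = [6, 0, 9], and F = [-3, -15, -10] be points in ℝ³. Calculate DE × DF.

DE = (14, -12, 8)
DF = (5, -27, -11)
i: (-12)·(-11) - 8·(-27) = 132 - (-216) = 348
j: 8·5 - 14·(-11) = 40 - (-154) = 194
k: 14·(-27) - (-12)·5 = -378 - (-60) = -318
DE × DF = (348, 194, -318)

(348, 194, -318)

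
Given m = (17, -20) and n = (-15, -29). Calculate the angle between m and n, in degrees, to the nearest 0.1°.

67.7

m · n = 17·(-15) + (-20)·(-29) = -255 + 580 = 325
|m|² = 289 + 400 = 689,  |m| = √689 ≈ 26.248809
|n|² = 225 + 841 = 1066,  |n| = √1066 ≈ 32.649655
cos θ = 325 / (26.248809 · 32.649655) ≈ 0.37922
θ = arccos(0.37922) ≈ 67.7°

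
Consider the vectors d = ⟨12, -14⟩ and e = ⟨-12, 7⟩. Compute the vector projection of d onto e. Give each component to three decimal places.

(15.047, -8.777)

d · e = 12·(-12) + (-14)·7 = -144 - 98 = -242
|e|² = 144 + 49 = 193
proj_e d = (-242/193) · (-12, 7) ≈ (15.047, -8.777)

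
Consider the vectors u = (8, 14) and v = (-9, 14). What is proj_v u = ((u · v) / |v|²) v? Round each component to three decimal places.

(-4.029, 6.267)

u · v = 8·(-9) + 14·14 = -72 + 196 = 124
|v|² = 81 + 196 = 277
proj_v u = (124/277) · (-9, 14) ≈ (-4.029, 6.267)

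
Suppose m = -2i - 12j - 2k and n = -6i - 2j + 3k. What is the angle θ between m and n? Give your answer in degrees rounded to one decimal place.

m · n = (-2)·(-6) + (-12)·(-2) + (-2)·3 = 12 + 24 - 6 = 30
|m|² = 4 + 144 + 4 = 152,  |m| = √152 ≈ 12.328828
|n|² = 36 + 4 + 9 = 49,  |n| = √49 ≈ 7.000000
cos θ = 30 / (12.328828 · 7.000000) ≈ 0.34762
θ = arccos(0.34762) ≈ 69.7°

69.7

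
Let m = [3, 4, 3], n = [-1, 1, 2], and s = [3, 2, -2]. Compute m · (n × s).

n × s:
i: 1·(-2) - 2·2 = -2 - 4 = -6
j: 2·3 - (-1)·(-2) = 6 - 2 = 4
k: (-1)·2 - 1·3 = -2 - 3 = -5
n × s = (-6, 4, -5)
m · (n × s) = 3·(-6) + 4·4 + 3·(-5) = -18 + 16 - 15 = -17

-17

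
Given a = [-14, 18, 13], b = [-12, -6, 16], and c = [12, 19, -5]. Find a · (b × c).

4184

b × c:
i: (-6)·(-5) - 16·19 = 30 - 304 = -274
j: 16·12 - (-12)·(-5) = 192 - 60 = 132
k: (-12)·19 - (-6)·12 = -228 - (-72) = -156
b × c = (-274, 132, -156)
a · (b × c) = (-14)·(-274) + 18·132 + 13·(-156) = 3836 + 2376 - 2028 = 4184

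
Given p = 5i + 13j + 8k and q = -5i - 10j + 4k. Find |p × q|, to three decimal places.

145.770

i: 13·4 - 8·(-10) = 52 - (-80) = 132
j: 8·(-5) - 5·4 = -40 - 20 = -60
k: 5·(-10) - 13·(-5) = -50 - (-65) = 15
p × q = (132, -60, 15)
|p × q| = √(132² + (-60)² + 15²) = √21249 ≈ 145.7704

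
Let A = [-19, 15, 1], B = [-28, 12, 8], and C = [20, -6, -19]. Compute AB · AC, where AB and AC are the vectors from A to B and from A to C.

-428

AB = B − A = (-9, -3, 7)
AC = C − A = (39, -21, -20)
AB · AC = (-9)·39 + (-3)·(-21) + 7·(-20) = -351 + 63 - 140 = -428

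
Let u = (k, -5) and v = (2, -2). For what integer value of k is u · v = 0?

-5

u · v = k·2 + (-5)·(-2) = 10 + 2k
Set equal to 0: 2k = -10, so k = -5.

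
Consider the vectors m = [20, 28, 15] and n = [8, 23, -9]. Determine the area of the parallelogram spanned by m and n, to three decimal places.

i: 28·(-9) - 15·23 = -252 - 345 = -597
j: 15·8 - 20·(-9) = 120 - (-180) = 300
k: 20·23 - 28·8 = 460 - 224 = 236
m × n = (-597, 300, 236)
|m × n| = √((-597)² + 300² + 236²) = √502105 ≈ 708.5937

708.594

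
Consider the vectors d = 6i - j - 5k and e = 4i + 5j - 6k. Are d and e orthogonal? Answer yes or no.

no

d · e = 6·4 + (-1)·5 + (-5)·(-6) = 24 - 5 + 30 = 49
Nonzero, so the vectors are not orthogonal.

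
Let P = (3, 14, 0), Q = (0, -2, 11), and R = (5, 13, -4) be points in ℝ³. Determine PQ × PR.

PQ = (-3, -16, 11)
PR = (2, -1, -4)
i: (-16)·(-4) - 11·(-1) = 64 - (-11) = 75
j: 11·2 - (-3)·(-4) = 22 - 12 = 10
k: (-3)·(-1) - (-16)·2 = 3 - (-32) = 35
PQ × PR = (75, 10, 35)

(75, 10, 35)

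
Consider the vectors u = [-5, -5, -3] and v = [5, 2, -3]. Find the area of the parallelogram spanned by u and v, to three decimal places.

i: (-5)·(-3) - (-3)·2 = 15 - (-6) = 21
j: (-3)·5 - (-5)·(-3) = -15 - 15 = -30
k: (-5)·2 - (-5)·5 = -10 - (-25) = 15
u × v = (21, -30, 15)
|u × v| = √(21² + (-30)² + 15²) = √1566 ≈ 39.5727

39.573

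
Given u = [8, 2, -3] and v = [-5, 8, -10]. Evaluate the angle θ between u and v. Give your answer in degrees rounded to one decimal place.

87.1

u · v = 8·(-5) + 2·8 + (-3)·(-10) = -40 + 16 + 30 = 6
|u|² = 64 + 4 + 9 = 77,  |u| = √77 ≈ 8.774964
|v|² = 25 + 64 + 100 = 189,  |v| = √189 ≈ 13.747727
cos θ = 6 / (8.774964 · 13.747727) ≈ 0.04974
θ = arccos(0.04974) ≈ 87.1°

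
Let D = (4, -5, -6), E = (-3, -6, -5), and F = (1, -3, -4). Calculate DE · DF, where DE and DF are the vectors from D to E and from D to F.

DE = E − D = (-7, -1, 1)
DF = F − D = (-3, 2, 2)
DE · DF = (-7)·(-3) + (-1)·2 + 1·2 = 21 - 2 + 2 = 21

21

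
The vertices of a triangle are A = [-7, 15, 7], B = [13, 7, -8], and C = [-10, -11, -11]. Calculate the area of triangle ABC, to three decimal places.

360.720

AB = (20, -8, -15),  AC = (-3, -26, -18)
i: (-8)·(-18) - (-15)·(-26) = 144 - 390 = -246
j: (-15)·(-3) - 20·(-18) = 45 - (-360) = 405
k: 20·(-26) - (-8)·(-3) = -520 - 24 = -544
AB × AC = (-246, 405, -544)
|AB × AC| = √520477 ≈ 721.4409
area = ½ · 721.4409 ≈ 360.720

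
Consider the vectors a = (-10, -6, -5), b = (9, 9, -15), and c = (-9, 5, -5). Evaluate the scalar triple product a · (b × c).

-2010

b × c:
i: 9·(-5) - (-15)·5 = -45 - (-75) = 30
j: (-15)·(-9) - 9·(-5) = 135 - (-45) = 180
k: 9·5 - 9·(-9) = 45 - (-81) = 126
b × c = (30, 180, 126)
a · (b × c) = (-10)·30 + (-6)·180 + (-5)·126 = -300 - 1080 - 630 = -2010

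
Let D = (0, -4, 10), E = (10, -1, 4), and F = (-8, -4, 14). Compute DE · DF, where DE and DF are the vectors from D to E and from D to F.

DE = E − D = (10, 3, -6)
DF = F − D = (-8, 0, 4)
DE · DF = 10·(-8) + 3·0 + (-6)·4 = -80 + 0 - 24 = -104

-104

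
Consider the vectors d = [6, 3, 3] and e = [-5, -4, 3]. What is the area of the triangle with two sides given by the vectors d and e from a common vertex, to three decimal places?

20.069

i: 3·3 - 3·(-4) = 9 - (-12) = 21
j: 3·(-5) - 6·3 = -15 - 18 = -33
k: 6·(-4) - 3·(-5) = -24 - (-15) = -9
d × e = (21, -33, -9)
|d × e| = √(21² + (-33)² + (-9)²) = √1611 ≈ 40.1373
area = ½ · 40.1373 ≈ 20.069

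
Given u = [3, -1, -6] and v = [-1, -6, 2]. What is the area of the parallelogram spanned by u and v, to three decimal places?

i: (-1)·2 - (-6)·(-6) = -2 - 36 = -38
j: (-6)·(-1) - 3·2 = 6 - 6 = 0
k: 3·(-6) - (-1)·(-1) = -18 - 1 = -19
u × v = (-38, 0, -19)
|u × v| = √((-38)² + 0² + (-19)²) = √1805 ≈ 42.4853

42.485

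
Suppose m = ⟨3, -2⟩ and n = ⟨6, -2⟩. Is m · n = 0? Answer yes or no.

m · n = 3·6 + (-2)·(-2) = 18 + 4 = 22
Nonzero, so the vectors are not orthogonal.

no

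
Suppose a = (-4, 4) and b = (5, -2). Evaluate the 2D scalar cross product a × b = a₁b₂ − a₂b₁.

-12

(-4)·(-2) - 4·5 = 8 - 20 = -12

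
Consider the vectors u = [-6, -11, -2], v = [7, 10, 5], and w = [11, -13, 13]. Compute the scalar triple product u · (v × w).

-372

v × w:
i: 10·13 - 5·(-13) = 130 - (-65) = 195
j: 5·11 - 7·13 = 55 - 91 = -36
k: 7·(-13) - 10·11 = -91 - 110 = -201
v × w = (195, -36, -201)
u · (v × w) = (-6)·195 + (-11)·(-36) + (-2)·(-201) = -1170 + 396 + 402 = -372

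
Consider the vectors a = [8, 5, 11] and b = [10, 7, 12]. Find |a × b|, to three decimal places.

22.825

i: 5·12 - 11·7 = 60 - 77 = -17
j: 11·10 - 8·12 = 110 - 96 = 14
k: 8·7 - 5·10 = 56 - 50 = 6
a × b = (-17, 14, 6)
|a × b| = √((-17)² + 14² + 6²) = √521 ≈ 22.8254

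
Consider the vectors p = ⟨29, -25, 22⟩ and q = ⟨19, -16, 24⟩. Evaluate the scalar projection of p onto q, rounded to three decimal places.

p · q = 29·19 + (-25)·(-16) + 22·24 = 551 + 400 + 528 = 1479
|q| = √(361 + 256 + 576) = √1193 ≈ 34.5398
comp_q p = 1479 / √1193 ≈ 42.820

42.820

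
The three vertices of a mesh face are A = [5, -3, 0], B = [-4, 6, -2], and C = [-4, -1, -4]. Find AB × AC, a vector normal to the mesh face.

(-32, -18, 63)

AB = (-9, 9, -2)
AC = (-9, 2, -4)
i: 9·(-4) - (-2)·2 = -36 - (-4) = -32
j: (-2)·(-9) - (-9)·(-4) = 18 - 36 = -18
k: (-9)·2 - 9·(-9) = -18 - (-81) = 63
AB × AC = (-32, -18, 63)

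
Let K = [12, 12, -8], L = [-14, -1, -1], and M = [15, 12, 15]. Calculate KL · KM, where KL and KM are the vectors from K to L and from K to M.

KL = L − K = (-26, -13, 7)
KM = M − K = (3, 0, 23)
KL · KM = (-26)·3 + (-13)·0 + 7·23 = -78 + 0 + 161 = 83

83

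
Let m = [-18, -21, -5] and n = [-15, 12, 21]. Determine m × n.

i: (-21)·21 - (-5)·12 = -441 - (-60) = -381
j: (-5)·(-15) - (-18)·21 = 75 - (-378) = 453
k: (-18)·12 - (-21)·(-15) = -216 - 315 = -531
m × n = (-381, 453, -531)

(-381, 453, -531)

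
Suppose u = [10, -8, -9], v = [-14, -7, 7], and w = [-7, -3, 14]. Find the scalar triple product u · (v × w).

-1883

v × w:
i: (-7)·14 - 7·(-3) = -98 - (-21) = -77
j: 7·(-7) - (-14)·14 = -49 - (-196) = 147
k: (-14)·(-3) - (-7)·(-7) = 42 - 49 = -7
v × w = (-77, 147, -7)
u · (v × w) = 10·(-77) + (-8)·147 + (-9)·(-7) = -770 - 1176 + 63 = -1883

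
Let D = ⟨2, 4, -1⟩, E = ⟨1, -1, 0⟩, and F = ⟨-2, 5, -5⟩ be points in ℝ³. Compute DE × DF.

(19, -8, -21)

DE = (-1, -5, 1)
DF = (-4, 1, -4)
i: (-5)·(-4) - 1·1 = 20 - 1 = 19
j: 1·(-4) - (-1)·(-4) = -4 - 4 = -8
k: (-1)·1 - (-5)·(-4) = -1 - 20 = -21
DE × DF = (19, -8, -21)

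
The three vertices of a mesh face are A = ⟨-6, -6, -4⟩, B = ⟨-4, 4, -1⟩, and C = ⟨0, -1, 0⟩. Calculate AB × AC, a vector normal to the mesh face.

AB = (2, 10, 3)
AC = (6, 5, 4)
i: 10·4 - 3·5 = 40 - 15 = 25
j: 3·6 - 2·4 = 18 - 8 = 10
k: 2·5 - 10·6 = 10 - 60 = -50
AB × AC = (25, 10, -50)

(25, 10, -50)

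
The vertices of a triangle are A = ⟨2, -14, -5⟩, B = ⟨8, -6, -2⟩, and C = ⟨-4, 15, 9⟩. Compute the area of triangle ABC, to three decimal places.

AB = (6, 8, 3),  AC = (-6, 29, 14)
i: 8·14 - 3·29 = 112 - 87 = 25
j: 3·(-6) - 6·14 = -18 - 84 = -102
k: 6·29 - 8·(-6) = 174 - (-48) = 222
AB × AC = (25, -102, 222)
|AB × AC| = √60313 ≈ 245.5871
area = ½ · 245.5871 ≈ 122.794

122.794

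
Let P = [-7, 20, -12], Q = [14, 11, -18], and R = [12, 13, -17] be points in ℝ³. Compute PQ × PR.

PQ = (21, -9, -6)
PR = (19, -7, -5)
i: (-9)·(-5) - (-6)·(-7) = 45 - 42 = 3
j: (-6)·19 - 21·(-5) = -114 - (-105) = -9
k: 21·(-7) - (-9)·19 = -147 - (-171) = 24
PQ × PR = (3, -9, 24)

(3, -9, 24)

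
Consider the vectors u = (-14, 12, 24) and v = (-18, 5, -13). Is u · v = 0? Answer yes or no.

yes

u · v = (-14)·(-18) + 12·5 + 24·(-13) = 252 + 60 - 312 = 0
Zero, so the vectors are orthogonal.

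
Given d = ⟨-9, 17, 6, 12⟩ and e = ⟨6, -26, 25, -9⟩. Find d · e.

-454

d · e = (-9)·6 + 17·(-26) + 6·25 + 12·(-9) = -54 - 442 + 150 - 108 = -454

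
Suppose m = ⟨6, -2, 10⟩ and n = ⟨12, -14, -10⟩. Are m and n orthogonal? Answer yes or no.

m · n = 6·12 + (-2)·(-14) + 10·(-10) = 72 + 28 - 100 = 0
Zero, so the vectors are orthogonal.

yes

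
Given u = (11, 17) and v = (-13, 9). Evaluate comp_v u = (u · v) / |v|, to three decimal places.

u · v = 11·(-13) + 17·9 = -143 + 153 = 10
|v| = √(169 + 81) = √250 ≈ 15.8114
comp_v u = 10 / √250 ≈ 0.632

0.632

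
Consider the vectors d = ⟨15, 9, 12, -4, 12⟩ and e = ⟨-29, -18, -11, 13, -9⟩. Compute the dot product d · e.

d · e = 15·(-29) + 9·(-18) + 12·(-11) + (-4)·13 + 12·(-9) = -435 - 162 - 132 - 52 - 108 = -889

-889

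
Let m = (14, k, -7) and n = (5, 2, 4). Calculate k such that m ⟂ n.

m · n = 14·5 + k·2 + (-7)·4 = 42 + 2k
Set equal to 0: 2k = -42, so k = -21.

-21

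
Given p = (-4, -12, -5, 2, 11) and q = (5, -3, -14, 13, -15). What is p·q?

p · q = (-4)·5 + (-12)·(-3) + (-5)·(-14) + 2·13 + 11·(-15) = -20 + 36 + 70 + 26 - 165 = -53

-53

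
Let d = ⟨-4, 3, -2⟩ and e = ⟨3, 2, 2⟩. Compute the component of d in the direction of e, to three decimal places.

-2.425

d · e = (-4)·3 + 3·2 + (-2)·2 = -12 + 6 - 4 = -10
|e| = √(9 + 4 + 4) = √17 ≈ 4.1231
comp_e d = -10 / √17 ≈ -2.425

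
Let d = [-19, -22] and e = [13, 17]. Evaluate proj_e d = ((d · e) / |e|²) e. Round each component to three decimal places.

d · e = (-19)·13 + (-22)·17 = -247 - 374 = -621
|e|² = 169 + 289 = 458
proj_e d = (-621/458) · (13, 17) ≈ (-17.627, -23.050)

(-17.627, -23.050)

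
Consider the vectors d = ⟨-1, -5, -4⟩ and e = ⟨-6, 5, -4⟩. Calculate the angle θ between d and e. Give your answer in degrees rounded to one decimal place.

93.0

d · e = (-1)·(-6) + (-5)·5 + (-4)·(-4) = 6 - 25 + 16 = -3
|d|² = 1 + 25 + 16 = 42,  |d| = √42 ≈ 6.480741
|e|² = 36 + 25 + 16 = 77,  |e| = √77 ≈ 8.774964
cos θ = -3 / (6.480741 · 8.774964) ≈ -0.05275
θ = arccos(-0.05275) ≈ 93.0°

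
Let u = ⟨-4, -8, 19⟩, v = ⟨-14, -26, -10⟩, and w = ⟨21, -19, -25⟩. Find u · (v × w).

18068

v × w:
i: (-26)·(-25) - (-10)·(-19) = 650 - 190 = 460
j: (-10)·21 - (-14)·(-25) = -210 - 350 = -560
k: (-14)·(-19) - (-26)·21 = 266 - (-546) = 812
v × w = (460, -560, 812)
u · (v × w) = (-4)·460 + (-8)·(-560) + 19·812 = -1840 + 4480 + 15428 = 18068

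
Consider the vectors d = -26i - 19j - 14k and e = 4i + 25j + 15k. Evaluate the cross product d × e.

i: (-19)·15 - (-14)·25 = -285 - (-350) = 65
j: (-14)·4 - (-26)·15 = -56 - (-390) = 334
k: (-26)·25 - (-19)·4 = -650 - (-76) = -574
d × e = (65, 334, -574)

(65, 334, -574)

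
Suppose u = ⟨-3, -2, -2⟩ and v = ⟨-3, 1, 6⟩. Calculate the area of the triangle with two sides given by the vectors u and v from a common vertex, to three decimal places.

13.757

i: (-2)·6 - (-2)·1 = -12 - (-2) = -10
j: (-2)·(-3) - (-3)·6 = 6 - (-18) = 24
k: (-3)·1 - (-2)·(-3) = -3 - 6 = -9
u × v = (-10, 24, -9)
|u × v| = √((-10)² + 24² + (-9)²) = √757 ≈ 27.5136
area = ½ · 27.5136 ≈ 13.757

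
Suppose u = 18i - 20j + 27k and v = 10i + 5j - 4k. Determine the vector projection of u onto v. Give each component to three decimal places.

(-1.986, -0.993, 0.794)

u · v = 18·10 + (-20)·5 + 27·(-4) = 180 - 100 - 108 = -28
|v|² = 100 + 25 + 16 = 141
proj_v u = (-28/141) · (10, 5, -4) ≈ (-1.986, -0.993, 0.794)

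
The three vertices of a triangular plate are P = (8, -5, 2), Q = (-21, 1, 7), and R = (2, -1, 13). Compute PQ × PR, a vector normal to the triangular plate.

PQ = (-29, 6, 5)
PR = (-6, 4, 11)
i: 6·11 - 5·4 = 66 - 20 = 46
j: 5·(-6) - (-29)·11 = -30 - (-319) = 289
k: (-29)·4 - 6·(-6) = -116 - (-36) = -80
PQ × PR = (46, 289, -80)

(46, 289, -80)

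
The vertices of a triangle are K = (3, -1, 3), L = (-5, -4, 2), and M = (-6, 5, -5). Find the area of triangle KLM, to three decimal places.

48.862

KL = (-8, -3, -1),  KM = (-9, 6, -8)
i: (-3)·(-8) - (-1)·6 = 24 - (-6) = 30
j: (-1)·(-9) - (-8)·(-8) = 9 - 64 = -55
k: (-8)·6 - (-3)·(-9) = -48 - 27 = -75
KL × KM = (30, -55, -75)
|KL × KM| = √9550 ≈ 97.7241
area = ½ · 97.7241 ≈ 48.862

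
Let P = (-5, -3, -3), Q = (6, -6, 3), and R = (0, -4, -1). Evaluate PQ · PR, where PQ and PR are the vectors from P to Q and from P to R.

PQ = Q − P = (11, -3, 6)
PR = R − P = (5, -1, 2)
PQ · PR = 11·5 + (-3)·(-1) + 6·2 = 55 + 3 + 12 = 70

70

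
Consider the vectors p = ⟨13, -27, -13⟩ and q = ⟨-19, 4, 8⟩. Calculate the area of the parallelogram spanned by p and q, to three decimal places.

509.771

i: (-27)·8 - (-13)·4 = -216 - (-52) = -164
j: (-13)·(-19) - 13·8 = 247 - 104 = 143
k: 13·4 - (-27)·(-19) = 52 - 513 = -461
p × q = (-164, 143, -461)
|p × q| = √((-164)² + 143² + (-461)²) = √259866 ≈ 509.7705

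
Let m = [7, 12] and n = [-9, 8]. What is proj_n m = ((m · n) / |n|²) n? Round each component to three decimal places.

m · n = 7·(-9) + 12·8 = -63 + 96 = 33
|n|² = 81 + 64 = 145
proj_n m = (33/145) · (-9, 8) ≈ (-2.048, 1.821)

(-2.048, 1.821)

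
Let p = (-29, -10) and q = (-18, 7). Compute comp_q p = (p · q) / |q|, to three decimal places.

p · q = (-29)·(-18) + (-10)·7 = 522 - 70 = 452
|q| = √(324 + 49) = √373 ≈ 19.3132
comp_q p = 452 / √373 ≈ 23.404

23.404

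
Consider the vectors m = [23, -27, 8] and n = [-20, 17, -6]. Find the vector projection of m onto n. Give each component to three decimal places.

m · n = 23·(-20) + (-27)·17 + 8·(-6) = -460 - 459 - 48 = -967
|n|² = 400 + 289 + 36 = 725
proj_n m = (-967/725) · (-20, 17, -6) ≈ (26.676, -22.674, 8.003)

(26.676, -22.674, 8.003)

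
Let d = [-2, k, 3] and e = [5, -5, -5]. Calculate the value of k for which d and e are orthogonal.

-5

d · e = (-2)·5 + k·(-5) + 3·(-5) = -25 - 5k
Set equal to 0: -5k = 25, so k = -5.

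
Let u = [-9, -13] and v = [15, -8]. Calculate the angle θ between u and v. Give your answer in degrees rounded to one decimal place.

u · v = (-9)·15 + (-13)·(-8) = -135 + 104 = -31
|u|² = 81 + 169 = 250,  |u| = √250 ≈ 15.811388
|v|² = 225 + 64 = 289,  |v| = √289 ≈ 17.000000
cos θ = -31 / (15.811388 · 17.000000) ≈ -0.11533
θ = arccos(-0.11533) ≈ 96.6°

96.6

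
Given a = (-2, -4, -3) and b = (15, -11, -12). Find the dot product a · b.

a · b = (-2)·15 + (-4)·(-11) + (-3)·(-12) = -30 + 44 + 36 = 50

50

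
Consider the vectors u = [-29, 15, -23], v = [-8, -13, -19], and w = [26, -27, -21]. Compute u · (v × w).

-15712

v × w:
i: (-13)·(-21) - (-19)·(-27) = 273 - 513 = -240
j: (-19)·26 - (-8)·(-21) = -494 - 168 = -662
k: (-8)·(-27) - (-13)·26 = 216 - (-338) = 554
v × w = (-240, -662, 554)
u · (v × w) = (-29)·(-240) + 15·(-662) + (-23)·554 = 6960 - 9930 - 12742 = -15712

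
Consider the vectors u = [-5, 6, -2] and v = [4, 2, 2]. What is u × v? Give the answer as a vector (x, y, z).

(16, 2, -34)

i: 6·2 - (-2)·2 = 12 - (-4) = 16
j: (-2)·4 - (-5)·2 = -8 - (-10) = 2
k: (-5)·2 - 6·4 = -10 - 24 = -34
u × v = (16, 2, -34)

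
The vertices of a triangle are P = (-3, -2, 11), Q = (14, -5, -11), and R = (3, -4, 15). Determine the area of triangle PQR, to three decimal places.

104.154

PQ = (17, -3, -22),  PR = (6, -2, 4)
i: (-3)·4 - (-22)·(-2) = -12 - 44 = -56
j: (-22)·6 - 17·4 = -132 - 68 = -200
k: 17·(-2) - (-3)·6 = -34 - (-18) = -16
PQ × PR = (-56, -200, -16)
|PQ × PR| = √43392 ≈ 208.3075
area = ½ · 208.3075 ≈ 104.154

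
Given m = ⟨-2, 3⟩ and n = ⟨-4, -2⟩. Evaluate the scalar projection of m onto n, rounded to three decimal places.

0.447

m · n = (-2)·(-4) + 3·(-2) = 8 - 6 = 2
|n| = √(16 + 4) = √20 ≈ 4.4721
comp_n m = 2 / √20 ≈ 0.447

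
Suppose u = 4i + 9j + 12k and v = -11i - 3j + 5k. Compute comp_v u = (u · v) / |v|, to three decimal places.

-0.884

u · v = 4·(-11) + 9·(-3) + 12·5 = -44 - 27 + 60 = -11
|v| = √(121 + 9 + 25) = √155 ≈ 12.4499
comp_v u = -11 / √155 ≈ -0.884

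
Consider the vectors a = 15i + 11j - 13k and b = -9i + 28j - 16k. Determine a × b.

(188, 357, 519)

i: 11·(-16) - (-13)·28 = -176 - (-364) = 188
j: (-13)·(-9) - 15·(-16) = 117 - (-240) = 357
k: 15·28 - 11·(-9) = 420 - (-99) = 519
a × b = (188, 357, 519)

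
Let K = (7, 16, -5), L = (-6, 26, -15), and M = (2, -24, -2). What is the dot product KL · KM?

-365

KL = L − K = (-13, 10, -10)
KM = M − K = (-5, -40, 3)
KL · KM = (-13)·(-5) + 10·(-40) + (-10)·3 = 65 - 400 - 30 = -365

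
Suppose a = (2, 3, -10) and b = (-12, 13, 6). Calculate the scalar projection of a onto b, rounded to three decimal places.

a · b = 2·(-12) + 3·13 + (-10)·6 = -24 + 39 - 60 = -45
|b| = √(144 + 169 + 36) = √349 ≈ 18.6815
comp_b a = -45 / √349 ≈ -2.409

-2.409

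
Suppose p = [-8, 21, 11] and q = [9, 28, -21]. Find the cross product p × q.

(-749, -69, -413)

i: 21·(-21) - 11·28 = -441 - 308 = -749
j: 11·9 - (-8)·(-21) = 99 - 168 = -69
k: (-8)·28 - 21·9 = -224 - 189 = -413
p × q = (-749, -69, -413)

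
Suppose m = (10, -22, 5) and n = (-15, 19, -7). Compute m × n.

i: (-22)·(-7) - 5·19 = 154 - 95 = 59
j: 5·(-15) - 10·(-7) = -75 - (-70) = -5
k: 10·19 - (-22)·(-15) = 190 - 330 = -140
m × n = (59, -5, -140)

(59, -5, -140)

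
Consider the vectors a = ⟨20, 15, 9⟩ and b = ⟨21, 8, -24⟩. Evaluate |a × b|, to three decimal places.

811.301

i: 15·(-24) - 9·8 = -360 - 72 = -432
j: 9·21 - 20·(-24) = 189 - (-480) = 669
k: 20·8 - 15·21 = 160 - 315 = -155
a × b = (-432, 669, -155)
|a × b| = √((-432)² + 669² + (-155)²) = √658210 ≈ 811.3014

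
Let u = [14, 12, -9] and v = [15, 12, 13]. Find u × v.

i: 12·13 - (-9)·12 = 156 - (-108) = 264
j: (-9)·15 - 14·13 = -135 - 182 = -317
k: 14·12 - 12·15 = 168 - 180 = -12
u × v = (264, -317, -12)

(264, -317, -12)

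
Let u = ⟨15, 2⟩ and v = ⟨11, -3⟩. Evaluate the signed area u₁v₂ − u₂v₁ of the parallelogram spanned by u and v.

-67

15·(-3) - 2·11 = -45 - 22 = -67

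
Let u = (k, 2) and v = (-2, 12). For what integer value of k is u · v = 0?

u · v = k·(-2) + 2·12 = 24 - 2k
Set equal to 0: -2k = -24, so k = 12.

12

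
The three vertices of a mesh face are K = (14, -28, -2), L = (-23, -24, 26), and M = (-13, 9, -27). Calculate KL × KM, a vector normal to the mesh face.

(-1136, -1681, -1261)

KL = (-37, 4, 28)
KM = (-27, 37, -25)
i: 4·(-25) - 28·37 = -100 - 1036 = -1136
j: 28·(-27) - (-37)·(-25) = -756 - 925 = -1681
k: (-37)·37 - 4·(-27) = -1369 - (-108) = -1261
KL × KM = (-1136, -1681, -1261)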